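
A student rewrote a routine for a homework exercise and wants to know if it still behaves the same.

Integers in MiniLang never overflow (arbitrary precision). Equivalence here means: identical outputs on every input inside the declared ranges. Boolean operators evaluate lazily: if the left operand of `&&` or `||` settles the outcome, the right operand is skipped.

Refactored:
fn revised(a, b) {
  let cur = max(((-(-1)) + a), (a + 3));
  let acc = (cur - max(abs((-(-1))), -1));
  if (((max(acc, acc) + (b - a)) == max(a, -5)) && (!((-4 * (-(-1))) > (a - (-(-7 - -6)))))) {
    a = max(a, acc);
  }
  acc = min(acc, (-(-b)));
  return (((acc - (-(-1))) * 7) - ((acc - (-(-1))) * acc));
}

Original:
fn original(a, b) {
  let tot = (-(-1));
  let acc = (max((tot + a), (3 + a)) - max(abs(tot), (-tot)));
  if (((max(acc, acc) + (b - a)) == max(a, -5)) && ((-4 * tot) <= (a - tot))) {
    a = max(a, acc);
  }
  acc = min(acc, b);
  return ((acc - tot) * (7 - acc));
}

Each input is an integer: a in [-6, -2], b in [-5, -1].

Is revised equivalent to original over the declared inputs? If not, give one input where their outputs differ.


Comparing the listings, the differences include: comparison usage differs, and boolean connective usage differs, and local variable names differ, and arithmetic usage differs, and constant usage differs.
Spot check at a=-6, b=-5 — original: tot becomes 1; next acc becomes -4; next (((max(acc, acc) + (b - a)) == max(a, -5)) && ((-4 * tot) <= (a - tot))) evaluates to false; next acc becomes -5; next final value -72. revised: cur becomes -3; next acc becomes -4; next (((max(acc, acc) + (b - a)) == max(a, -5)) && (!((-4 * (-(-1))) > (a - (-(-7 - -6)))))) evaluates to false; next acc becomes -5; next final value -72. Both give -72.
An exhaustive pass over the 25 declared inputs shows identical outputs.
verdict: equivalent


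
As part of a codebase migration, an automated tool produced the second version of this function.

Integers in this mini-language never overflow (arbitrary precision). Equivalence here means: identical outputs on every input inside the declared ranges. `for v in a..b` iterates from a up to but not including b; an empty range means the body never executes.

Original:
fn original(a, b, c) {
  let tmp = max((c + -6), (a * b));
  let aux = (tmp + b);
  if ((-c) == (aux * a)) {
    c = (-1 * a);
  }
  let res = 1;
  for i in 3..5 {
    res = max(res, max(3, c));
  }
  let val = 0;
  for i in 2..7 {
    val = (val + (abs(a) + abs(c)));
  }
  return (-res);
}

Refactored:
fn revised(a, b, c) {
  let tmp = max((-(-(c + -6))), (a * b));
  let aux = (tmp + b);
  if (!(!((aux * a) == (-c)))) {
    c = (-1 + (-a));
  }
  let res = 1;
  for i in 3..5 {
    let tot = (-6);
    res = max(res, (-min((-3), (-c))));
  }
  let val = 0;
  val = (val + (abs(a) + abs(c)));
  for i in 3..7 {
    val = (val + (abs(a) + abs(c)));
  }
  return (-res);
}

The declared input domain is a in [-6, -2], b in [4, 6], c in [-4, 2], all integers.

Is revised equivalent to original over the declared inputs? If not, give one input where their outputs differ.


Take a=-6, b=6, c=0.
original: tmp = -6; aux = 0; ((-c) == (aux * a)) -> true; c = 6; res = 1; [i=3]; res = 6; [i=4]; res = 6; val = 0; [i=2]; val = 12; [i=3]; val = 24; [i=4]; val = 36; [i=5]; val = 48; [i=6]; val = 60; return -6
revised: tmp = -6; aux = 0; (!(!((aux * a) == (-c)))) -> true; c = 5; res = 1; [i=3]; tot = -6; res = 5; [i=4]; tot = -6; res = 5; val = 0; val = 11; [i=3]; val = 22; [i=4]; val = 33; [i=5]; val = 44; [i=6]; val = 55; return -5
-6 vs -5 — the two versions disagree here.
verdict: not equivalent; witness: a=-6, b=6, c=0


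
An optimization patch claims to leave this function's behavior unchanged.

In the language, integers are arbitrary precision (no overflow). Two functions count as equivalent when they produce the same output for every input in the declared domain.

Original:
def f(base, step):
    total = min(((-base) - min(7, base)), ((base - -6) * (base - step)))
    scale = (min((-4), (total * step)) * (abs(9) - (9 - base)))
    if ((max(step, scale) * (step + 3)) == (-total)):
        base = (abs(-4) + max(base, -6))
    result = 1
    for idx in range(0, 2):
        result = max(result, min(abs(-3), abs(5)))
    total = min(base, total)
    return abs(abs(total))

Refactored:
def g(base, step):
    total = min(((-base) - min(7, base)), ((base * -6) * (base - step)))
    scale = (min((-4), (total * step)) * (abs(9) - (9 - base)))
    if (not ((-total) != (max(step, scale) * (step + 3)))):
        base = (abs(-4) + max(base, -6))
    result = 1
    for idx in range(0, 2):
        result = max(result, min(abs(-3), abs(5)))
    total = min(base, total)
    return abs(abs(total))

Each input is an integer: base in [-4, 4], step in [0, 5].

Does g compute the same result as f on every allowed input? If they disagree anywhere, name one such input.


Evaluate both at base=-4, step=0.
f: total := -8 | scale := 16 | ((max(step, scale) * (step + 3)) == (-total)): false | result := 1 | iter idx=0: | result := 3 | iter idx=1: | result := 3 | total := -8 | result 8
g: total := -96 | scale := 16 | (not ((-total) != (max(step, scale) * (step + 3)))): false | result := 1 | iter idx=0: | result := 3 | iter idx=1: | result := 3 | total := -96 | result 96
8 != 96, so the rewrite changes behavior.
verdict: not equivalent; witness: base=-4, step=0


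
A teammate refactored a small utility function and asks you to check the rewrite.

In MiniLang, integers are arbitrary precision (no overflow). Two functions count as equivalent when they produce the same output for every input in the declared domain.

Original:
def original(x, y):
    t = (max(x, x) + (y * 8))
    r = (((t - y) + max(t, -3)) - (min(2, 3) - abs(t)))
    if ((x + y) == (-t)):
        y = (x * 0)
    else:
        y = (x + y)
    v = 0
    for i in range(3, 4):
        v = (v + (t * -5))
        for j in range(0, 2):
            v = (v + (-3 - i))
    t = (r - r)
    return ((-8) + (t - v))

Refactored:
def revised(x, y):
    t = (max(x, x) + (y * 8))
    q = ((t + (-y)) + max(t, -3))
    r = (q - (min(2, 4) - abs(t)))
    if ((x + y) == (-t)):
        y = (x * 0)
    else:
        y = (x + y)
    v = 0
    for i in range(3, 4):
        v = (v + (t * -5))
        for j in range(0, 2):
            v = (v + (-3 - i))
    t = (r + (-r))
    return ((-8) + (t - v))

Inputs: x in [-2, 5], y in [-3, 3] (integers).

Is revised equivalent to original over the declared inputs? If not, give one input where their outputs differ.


Equivalent. The one real change (`3` became `4`) has no effect anywhere in the declared ranges.
Checked all 56 inputs in the declared domain: the outputs agree on every one.
As a probe, take x=1, y=-1: original runs t becomes -7; next r becomes -4; next ((x + y) == (-t)) evaluates to false; next y becomes 0; next v becomes 0; next at i=3:; next v becomes 35; next at j=0:; next v becomes 29; next at j=1:; next v becomes 23; next t becomes 0; next final value -31; revised runs t becomes -7; next q becomes -9; next r becomes -4; next ((x + y) == (-t)) evaluates to false; next y becomes 0; next v becomes 0; next at i=3:; next v becomes 35; next at j=0:; next v becomes 29; next at j=1:; next v becomes 23; next t becomes 0; next final value -31; both end at -31.
verdict: equivalent


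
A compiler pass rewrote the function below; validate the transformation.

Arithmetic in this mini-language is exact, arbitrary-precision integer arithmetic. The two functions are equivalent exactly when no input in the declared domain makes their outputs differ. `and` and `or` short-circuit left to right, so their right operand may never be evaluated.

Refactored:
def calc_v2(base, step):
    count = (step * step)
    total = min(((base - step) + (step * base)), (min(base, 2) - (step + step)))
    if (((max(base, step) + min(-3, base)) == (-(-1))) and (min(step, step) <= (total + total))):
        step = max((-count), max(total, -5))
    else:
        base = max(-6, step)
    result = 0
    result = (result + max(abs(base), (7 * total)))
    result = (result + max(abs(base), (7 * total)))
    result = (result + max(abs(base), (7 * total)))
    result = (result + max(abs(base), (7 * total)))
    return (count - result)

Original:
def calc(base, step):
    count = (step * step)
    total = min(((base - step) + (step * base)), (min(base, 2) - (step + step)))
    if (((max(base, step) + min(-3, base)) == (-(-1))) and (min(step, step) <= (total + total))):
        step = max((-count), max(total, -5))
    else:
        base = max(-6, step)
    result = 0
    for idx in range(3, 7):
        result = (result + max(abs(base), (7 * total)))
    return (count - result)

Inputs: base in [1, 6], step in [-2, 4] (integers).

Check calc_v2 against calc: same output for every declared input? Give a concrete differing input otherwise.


Side by side, the visible changes include: min/max/abs usage differs; and local variable names differ; and constant usage differs; and arithmetic usage differs; and statement counts differ; and loop structure differs.
Tracing base=1, step=3: calc: count becomes 9; next total becomes -5; next (((max(base, step) + min(-3, base)) == (-(-1))) and (min(step, step) <= (total + total))) evaluates to false; next base becomes 3; next result becomes 0; next at idx=3:; next result becomes 3; next at idx=4:; next result becomes 6; next at idx=5:; next result becomes 9; next at idx=6:; next result becomes 12; next final value -3 | calc_v2: count becomes 9; next total becomes -5; next (((max(base, step) + min(-3, base)) == (-(-1))) and (min(step, step) <= (total + total))) evaluates to false; next base becomes 3; next result becomes 0; next result becomes 3; next result becomes 6; next result becomes 9; next result becomes 12; next final value -3 — matching result -3.
An exhaustive pass over the 42 declared inputs shows identical outputs.
verdict: equivalent


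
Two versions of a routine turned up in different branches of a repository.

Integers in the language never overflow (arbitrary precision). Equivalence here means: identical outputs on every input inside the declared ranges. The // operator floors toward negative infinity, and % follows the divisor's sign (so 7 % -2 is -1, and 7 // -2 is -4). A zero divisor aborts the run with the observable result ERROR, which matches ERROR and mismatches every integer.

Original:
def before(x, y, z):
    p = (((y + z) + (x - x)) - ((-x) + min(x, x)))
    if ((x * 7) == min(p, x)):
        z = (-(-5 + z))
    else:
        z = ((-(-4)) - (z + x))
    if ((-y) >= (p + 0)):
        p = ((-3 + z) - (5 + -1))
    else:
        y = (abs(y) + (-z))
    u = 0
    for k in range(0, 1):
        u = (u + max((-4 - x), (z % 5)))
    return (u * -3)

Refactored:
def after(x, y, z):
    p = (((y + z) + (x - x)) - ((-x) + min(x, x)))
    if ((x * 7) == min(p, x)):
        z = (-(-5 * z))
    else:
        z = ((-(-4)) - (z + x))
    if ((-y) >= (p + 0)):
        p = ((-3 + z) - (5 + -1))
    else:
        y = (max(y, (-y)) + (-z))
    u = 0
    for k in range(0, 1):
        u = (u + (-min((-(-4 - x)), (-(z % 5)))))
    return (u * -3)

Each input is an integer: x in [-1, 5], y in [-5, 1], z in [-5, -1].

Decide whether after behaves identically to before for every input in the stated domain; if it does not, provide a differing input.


On input x=-1, y=-5, z=-2, before returns -6 while after returns 0.
verdict: not equivalent; witness: x=-1, y=-5, z=-2


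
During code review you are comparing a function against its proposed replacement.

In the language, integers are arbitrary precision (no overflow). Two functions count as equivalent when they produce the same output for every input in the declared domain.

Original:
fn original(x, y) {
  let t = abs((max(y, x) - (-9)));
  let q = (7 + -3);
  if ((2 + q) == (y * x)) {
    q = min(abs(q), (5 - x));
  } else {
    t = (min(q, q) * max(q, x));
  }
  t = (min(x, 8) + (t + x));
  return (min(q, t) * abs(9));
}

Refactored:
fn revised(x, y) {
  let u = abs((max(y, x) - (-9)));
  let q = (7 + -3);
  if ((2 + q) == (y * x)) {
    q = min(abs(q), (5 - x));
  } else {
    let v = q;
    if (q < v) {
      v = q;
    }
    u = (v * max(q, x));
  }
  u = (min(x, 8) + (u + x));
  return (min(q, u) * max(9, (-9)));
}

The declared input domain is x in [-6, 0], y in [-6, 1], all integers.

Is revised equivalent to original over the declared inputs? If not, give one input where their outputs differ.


The two are interchangeable: min/max/abs usage differs; statement counts differ; branching structure differs; constant usage differs; comparison usage differs; local variable names differ, and every declared input agrees.
Spot check at x=-2, y=-2 — original: t becomes 7; next q becomes 4; next ((2 + q) == (y * x)) evaluates to false; next t becomes 16; next t becomes 12; next final value 36. revised: u becomes 7; next q becomes 4; next ((2 + q) == (y * x)) evaluates to false; next v becomes 4; next (q < v) evaluates to false; next u becomes 16; next u becomes 12; next final value 36. Both give 36.
Across all 56 domain points the two functions coincide.
verdict: equivalent


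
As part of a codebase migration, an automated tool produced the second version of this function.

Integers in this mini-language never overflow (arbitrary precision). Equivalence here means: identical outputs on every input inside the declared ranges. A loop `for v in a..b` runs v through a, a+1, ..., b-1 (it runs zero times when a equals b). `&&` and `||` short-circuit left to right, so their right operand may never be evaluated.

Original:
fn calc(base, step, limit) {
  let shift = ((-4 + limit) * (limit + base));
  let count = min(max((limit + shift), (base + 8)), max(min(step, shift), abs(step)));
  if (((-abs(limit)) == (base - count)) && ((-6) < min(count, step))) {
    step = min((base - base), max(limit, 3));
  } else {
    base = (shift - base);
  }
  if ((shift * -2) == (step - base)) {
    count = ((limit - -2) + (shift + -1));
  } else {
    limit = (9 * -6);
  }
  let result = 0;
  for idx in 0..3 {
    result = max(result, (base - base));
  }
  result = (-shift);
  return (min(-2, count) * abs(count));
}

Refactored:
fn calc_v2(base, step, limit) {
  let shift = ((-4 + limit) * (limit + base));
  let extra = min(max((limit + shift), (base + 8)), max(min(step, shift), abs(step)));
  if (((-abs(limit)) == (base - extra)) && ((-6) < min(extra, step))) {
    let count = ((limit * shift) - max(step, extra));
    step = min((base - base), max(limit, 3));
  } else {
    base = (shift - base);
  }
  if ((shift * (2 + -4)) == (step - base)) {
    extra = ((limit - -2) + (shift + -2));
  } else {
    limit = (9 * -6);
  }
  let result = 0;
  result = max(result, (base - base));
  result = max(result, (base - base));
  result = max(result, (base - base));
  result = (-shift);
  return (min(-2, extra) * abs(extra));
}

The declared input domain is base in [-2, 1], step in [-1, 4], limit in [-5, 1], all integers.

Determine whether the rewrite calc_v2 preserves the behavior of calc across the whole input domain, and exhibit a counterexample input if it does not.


Evaluate both at base=-2, step=-1, limit=1.
calc: shift becomes 3; next count becomes 1; next (((-abs(limit)) == (base - count)) && ((-6) < min(count, step))) evaluates to false; next base becomes 5; next ((shift * -2) == (step - base)) evaluates to true; next count becomes 5; next result becomes 0; next at idx=0:; next result becomes 0; next at idx=1:; next result becomes 0; next at idx=2:; next result becomes 0; next result becomes -3; next final value -10
calc_v2: shift becomes 3; next extra becomes 1; next (((-abs(limit)) == (base - extra)) && ((-6) < min(extra, step))) evaluates to false; next base becomes 5; next ((shift * (2 + -4)) == (step - base)) evaluates to true; next extra becomes 4; next result becomes 0; next result becomes 0; next result becomes 0; next result becomes 0; next result becomes -3; next final value -8
-10 vs -8 — the two versions disagree here.
verdict: not equivalent; witness: base=-2, step=-1, limit=1


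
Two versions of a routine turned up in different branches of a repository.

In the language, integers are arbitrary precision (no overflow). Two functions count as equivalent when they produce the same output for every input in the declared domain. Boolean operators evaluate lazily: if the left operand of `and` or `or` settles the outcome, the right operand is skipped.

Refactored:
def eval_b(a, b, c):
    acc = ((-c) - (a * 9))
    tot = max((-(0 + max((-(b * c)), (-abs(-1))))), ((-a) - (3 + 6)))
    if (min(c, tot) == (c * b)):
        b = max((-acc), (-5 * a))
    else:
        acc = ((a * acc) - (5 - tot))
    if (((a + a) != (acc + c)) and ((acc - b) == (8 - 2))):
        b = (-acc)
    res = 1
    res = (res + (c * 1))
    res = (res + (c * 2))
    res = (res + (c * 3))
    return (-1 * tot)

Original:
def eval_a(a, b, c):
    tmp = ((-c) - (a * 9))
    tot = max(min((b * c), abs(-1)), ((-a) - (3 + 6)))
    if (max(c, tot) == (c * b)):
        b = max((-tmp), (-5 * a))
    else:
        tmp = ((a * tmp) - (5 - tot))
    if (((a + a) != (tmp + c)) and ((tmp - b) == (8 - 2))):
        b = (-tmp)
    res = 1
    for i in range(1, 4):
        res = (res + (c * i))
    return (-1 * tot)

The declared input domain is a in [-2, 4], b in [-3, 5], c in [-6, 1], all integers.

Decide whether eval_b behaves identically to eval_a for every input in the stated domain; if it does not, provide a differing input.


Although `max(c, tot)` became `min(c, tot)`, no input in the stated domain can expose it; all 504 inputs agree.
verdict: equivalent


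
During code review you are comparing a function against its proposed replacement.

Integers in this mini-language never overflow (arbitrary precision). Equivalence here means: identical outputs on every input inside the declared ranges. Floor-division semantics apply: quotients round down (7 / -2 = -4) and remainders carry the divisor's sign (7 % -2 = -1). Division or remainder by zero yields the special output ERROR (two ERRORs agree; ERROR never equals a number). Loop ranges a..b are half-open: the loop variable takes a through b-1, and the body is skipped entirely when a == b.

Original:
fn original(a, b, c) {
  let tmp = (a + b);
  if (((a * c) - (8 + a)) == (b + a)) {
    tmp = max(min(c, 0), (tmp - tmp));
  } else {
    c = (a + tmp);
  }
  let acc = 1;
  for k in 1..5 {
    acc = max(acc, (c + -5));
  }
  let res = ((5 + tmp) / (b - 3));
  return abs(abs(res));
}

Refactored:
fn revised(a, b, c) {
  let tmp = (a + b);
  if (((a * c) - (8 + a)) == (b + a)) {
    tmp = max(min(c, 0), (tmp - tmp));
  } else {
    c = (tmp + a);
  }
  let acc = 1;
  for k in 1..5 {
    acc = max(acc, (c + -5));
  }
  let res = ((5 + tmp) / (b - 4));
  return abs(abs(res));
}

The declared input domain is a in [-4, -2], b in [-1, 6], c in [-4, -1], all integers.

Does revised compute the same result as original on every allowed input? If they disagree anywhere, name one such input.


Take a=-4, b=2, c=-4.
original: tmp=-2, then (((a * c) - (8 + a)) == (b + a)) is false, then c=-6, then acc=1, then (k=1), then acc=1, then (k=2), then acc=1, then (k=3), then acc=1, then (k=4), then acc=1, then res=-3, then returns 3
revised: tmp=-2, then (((a * c) - (8 + a)) == (b + a)) is false, then c=-6, then acc=1, then (k=1), then acc=1, then (k=2), then acc=1, then (k=3), then acc=1, then (k=4), then acc=1, then res=-2, then returns 2
3 vs 2 — the two versions disagree here.
verdict: not equivalent; witness: a=-4, b=2, c=-4


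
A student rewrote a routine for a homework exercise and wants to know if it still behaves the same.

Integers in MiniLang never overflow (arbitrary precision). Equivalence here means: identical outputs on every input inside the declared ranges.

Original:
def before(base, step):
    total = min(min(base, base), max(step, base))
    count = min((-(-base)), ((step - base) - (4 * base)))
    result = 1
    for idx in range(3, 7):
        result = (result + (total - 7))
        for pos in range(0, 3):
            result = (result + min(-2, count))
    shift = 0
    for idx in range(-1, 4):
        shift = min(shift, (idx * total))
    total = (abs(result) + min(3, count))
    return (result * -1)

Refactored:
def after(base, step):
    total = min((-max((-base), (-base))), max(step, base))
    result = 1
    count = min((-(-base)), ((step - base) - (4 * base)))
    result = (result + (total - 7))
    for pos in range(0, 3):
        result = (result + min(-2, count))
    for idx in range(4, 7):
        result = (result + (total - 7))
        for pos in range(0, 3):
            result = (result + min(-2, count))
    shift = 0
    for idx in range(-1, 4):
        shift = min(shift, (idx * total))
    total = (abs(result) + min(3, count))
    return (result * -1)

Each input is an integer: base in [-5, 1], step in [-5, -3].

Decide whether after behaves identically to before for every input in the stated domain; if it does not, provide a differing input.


Comparing the listings, the differences include: constant usage differs, plus statement counts differ, plus loop structure differs, plus min/max/abs usage differs, plus arithmetic usage differs.
One worked example (base=0, step=-4) — before: total := 0 | count := -4 | result := 1 | iter idx=3: | result := -6 | iter pos=0: | result := -10 | iter pos=1: | result := -14 | iter pos=2: | result := -18 | iter idx=4: | result := -25 | iter pos=0: | result := -29 | iter pos=1: | result := -33 | iter pos=2: | result := -37 | iter idx=5: | result := -44 | iter pos=0: | result := -48 | iter pos=1: | result := -52 | iter pos=2: | result := -56 | iter idx=6: | result := -63 | iter pos=0: | result := -67 | iter pos=1: | result := -71 | iter pos=2: | result := -75 | shift := 0 | iter idx=-1: | shift := 0 | iter idx=0: | shift := 0 | iter idx=1: | shift := 0 | iter idx=2: | shift := 0 | iter idx=3: | shift := 0 | total := 71 | result 75; after: total := 0 | result := 1 | count := -4 | result := -6 | iter pos=0: | result := -10 | iter pos=1: | result := -14 | iter pos=2: | result := -18 | iter idx=4: | result := -25 | iter pos=0: | result := -29 | iter pos=1: | result := -33 | iter pos=2: | result := -37 | iter idx=5: | result := -44 | iter pos=0: | result := -48 | iter pos=1: | result := -52 | iter pos=2: | result := -56 | iter idx=6: | result := -63 | iter pos=0: | result := -67 | iter pos=1: | result := -71 | iter pos=2: | result := -75 | shift := 0 | iter idx=-1: | shift := 0 | iter idx=0: | shift := 0 | iter idx=1: | shift := 0 | iter idx=2: | shift := 0 | iter idx=3: | shift := 0 | total := 71 | result 75; agreement on 75.
Every one of the 21 inputs gives matching results.
verdict: equivalent


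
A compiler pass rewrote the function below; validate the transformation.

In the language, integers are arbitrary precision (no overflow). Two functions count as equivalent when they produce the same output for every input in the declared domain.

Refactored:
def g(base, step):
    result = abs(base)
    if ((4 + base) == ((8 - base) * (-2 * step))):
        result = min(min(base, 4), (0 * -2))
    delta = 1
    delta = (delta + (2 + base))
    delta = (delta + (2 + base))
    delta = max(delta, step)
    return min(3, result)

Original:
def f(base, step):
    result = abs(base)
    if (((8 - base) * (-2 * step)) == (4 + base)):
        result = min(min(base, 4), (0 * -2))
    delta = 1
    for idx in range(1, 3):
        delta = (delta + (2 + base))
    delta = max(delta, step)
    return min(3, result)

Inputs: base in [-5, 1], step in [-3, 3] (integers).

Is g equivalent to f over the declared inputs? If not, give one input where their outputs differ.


The two versions differ — the changes include local variable names differ; arithmetic usage differs; constant usage differs; loop structure differs.
As a probe, take base=-2, step=-3: f runs result = 2; (((8 - base) * (-2 * step)) == (4 + base)) -> false; delta = 1; [idx=1]; delta = 1; [idx=2]; delta = 1; delta = 1; return 2; g runs result = 2; ((4 + base) == ((8 - base) * (-2 * step))) -> false; delta = 1; delta = 1; delta = 1; delta = 1; return 2; both end at 2.
An exhaustive pass over the 49 declared inputs shows identical outputs.
verdict: equivalent


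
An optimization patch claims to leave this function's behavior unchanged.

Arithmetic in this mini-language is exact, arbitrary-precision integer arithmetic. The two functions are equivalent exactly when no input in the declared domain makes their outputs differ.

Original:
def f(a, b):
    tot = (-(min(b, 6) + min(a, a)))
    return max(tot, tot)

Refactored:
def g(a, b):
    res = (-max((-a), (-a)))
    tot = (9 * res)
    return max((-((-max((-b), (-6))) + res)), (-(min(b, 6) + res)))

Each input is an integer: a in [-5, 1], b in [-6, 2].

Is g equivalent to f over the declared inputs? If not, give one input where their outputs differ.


Equivalent — the differences include min/max/abs usage differs, local variable names differ, constant usage differs, statement counts differ, arithmetic usage differs, yet no declared input distinguishes the two.
As a probe, take a=-4, b=2: f runs tot := 2 | result 2; g runs res := -4 | tot := -36 | result 2; both end at 2.
An exhaustive pass over the 63 declared inputs shows identical outputs.
verdict: equivalent


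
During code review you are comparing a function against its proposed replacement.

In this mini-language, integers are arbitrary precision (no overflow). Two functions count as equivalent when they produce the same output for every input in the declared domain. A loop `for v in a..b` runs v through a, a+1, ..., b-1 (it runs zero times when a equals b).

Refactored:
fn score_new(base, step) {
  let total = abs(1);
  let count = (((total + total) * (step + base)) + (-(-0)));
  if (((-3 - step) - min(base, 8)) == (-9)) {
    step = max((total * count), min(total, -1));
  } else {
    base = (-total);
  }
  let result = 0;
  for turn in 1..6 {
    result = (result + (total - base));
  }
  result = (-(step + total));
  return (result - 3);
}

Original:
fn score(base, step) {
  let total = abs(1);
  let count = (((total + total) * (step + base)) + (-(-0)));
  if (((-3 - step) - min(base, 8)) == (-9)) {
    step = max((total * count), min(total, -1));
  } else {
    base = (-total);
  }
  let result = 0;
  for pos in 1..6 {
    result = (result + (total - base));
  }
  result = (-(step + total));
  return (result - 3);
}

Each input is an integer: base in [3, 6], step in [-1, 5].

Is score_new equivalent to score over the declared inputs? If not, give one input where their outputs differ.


Behavior is preserved: although local variable names differ, the outputs never diverge.
As a probe, take base=6, step=0: score runs total = 1; count = 12; (((-3 - step) - min(base, 8)) == (-9)) -> true; step = 12; result = 0; [pos=1]; result = -5; [pos=2]; result = -10; [pos=3]; result = -15; [pos=4]; result = -20; [pos=5]; result = -25; result = -13; return -16; score_new runs total = 1; count = 12; (((-3 - step) - min(base, 8)) == (-9)) -> true; step = 12; result = 0; [turn=1]; result = -5; [turn=2]; result = -10; [turn=3]; result = -15; [turn=4]; result = -20; [turn=5]; result = -25; result = -13; return -16; both end at -16.
An exhaustive pass over the 28 declared inputs shows identical outputs.
verdict: equivalent


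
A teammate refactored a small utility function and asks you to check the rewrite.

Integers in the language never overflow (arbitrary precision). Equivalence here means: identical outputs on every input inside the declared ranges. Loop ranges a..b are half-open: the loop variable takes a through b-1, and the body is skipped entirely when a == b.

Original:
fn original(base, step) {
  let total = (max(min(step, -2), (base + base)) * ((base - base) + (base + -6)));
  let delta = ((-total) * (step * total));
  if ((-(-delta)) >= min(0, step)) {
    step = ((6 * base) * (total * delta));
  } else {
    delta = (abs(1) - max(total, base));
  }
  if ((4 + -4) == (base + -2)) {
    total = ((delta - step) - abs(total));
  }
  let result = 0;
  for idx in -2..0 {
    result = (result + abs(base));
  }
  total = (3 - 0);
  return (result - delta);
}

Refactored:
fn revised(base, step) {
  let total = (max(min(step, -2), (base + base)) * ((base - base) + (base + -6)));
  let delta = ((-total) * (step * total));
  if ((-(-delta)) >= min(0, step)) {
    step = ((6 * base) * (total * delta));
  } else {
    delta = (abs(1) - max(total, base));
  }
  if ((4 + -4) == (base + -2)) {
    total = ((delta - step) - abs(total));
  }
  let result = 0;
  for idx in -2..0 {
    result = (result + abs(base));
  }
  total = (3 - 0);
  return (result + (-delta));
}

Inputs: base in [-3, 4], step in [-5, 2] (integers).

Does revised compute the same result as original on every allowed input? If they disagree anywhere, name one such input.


Equivalent — the differences include arithmetic usage differs, yet no declared input distinguishes the two.
One worked example (base=-1, step=2) — original: total=14, then delta=-392, then ((-(-delta)) >= min(0, step)) is false, then delta=-13, then ((4 + -4) == (base + -2)) is false, then result=0, then (idx=-2), then result=1, then (idx=-1), then result=2, then total=3, then returns 15; revised: total=14, then delta=-392, then ((-(-delta)) >= min(0, step)) is false, then delta=-13, then ((4 + -4) == (base + -2)) is false, then result=0, then (idx=-2), then result=1, then (idx=-1), then result=2, then total=3, then returns 15; agreement on 15.
An exhaustive pass over the 64 declared inputs shows identical outputs.
verdict: equivalent


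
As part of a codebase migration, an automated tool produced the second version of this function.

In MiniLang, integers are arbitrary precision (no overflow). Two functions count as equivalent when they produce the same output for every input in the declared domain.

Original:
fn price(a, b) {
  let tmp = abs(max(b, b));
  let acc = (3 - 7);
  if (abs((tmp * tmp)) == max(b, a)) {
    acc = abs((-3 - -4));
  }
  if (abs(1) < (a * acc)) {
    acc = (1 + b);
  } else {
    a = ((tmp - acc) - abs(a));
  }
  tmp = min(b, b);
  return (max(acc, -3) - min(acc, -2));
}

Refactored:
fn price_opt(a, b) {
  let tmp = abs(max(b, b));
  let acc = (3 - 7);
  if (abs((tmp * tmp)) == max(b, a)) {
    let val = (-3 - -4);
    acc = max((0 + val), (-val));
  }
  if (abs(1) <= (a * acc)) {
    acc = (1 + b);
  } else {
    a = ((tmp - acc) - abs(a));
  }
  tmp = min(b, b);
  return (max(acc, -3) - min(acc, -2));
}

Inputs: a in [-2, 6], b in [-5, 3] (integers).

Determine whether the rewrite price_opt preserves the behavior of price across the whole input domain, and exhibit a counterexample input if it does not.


The rewrite breaks on a=1, b=-1, where the results are 3 and 2.
price: tmp := 1 | acc := -4 | (abs((tmp * tmp)) == max(b, a)): true | acc := 1 | (abs(1) < (a * acc)): false | a := -1 | tmp := -1 | result 3
price_opt: tmp := 1 | acc := -4 | (abs((tmp * tmp)) == max(b, a)): true | val := 1 | acc := 1 | (abs(1) <= (a * acc)): true | acc := 0 | tmp := -1 | result 2
verdict: not equivalent; witness: a=1, b=-1


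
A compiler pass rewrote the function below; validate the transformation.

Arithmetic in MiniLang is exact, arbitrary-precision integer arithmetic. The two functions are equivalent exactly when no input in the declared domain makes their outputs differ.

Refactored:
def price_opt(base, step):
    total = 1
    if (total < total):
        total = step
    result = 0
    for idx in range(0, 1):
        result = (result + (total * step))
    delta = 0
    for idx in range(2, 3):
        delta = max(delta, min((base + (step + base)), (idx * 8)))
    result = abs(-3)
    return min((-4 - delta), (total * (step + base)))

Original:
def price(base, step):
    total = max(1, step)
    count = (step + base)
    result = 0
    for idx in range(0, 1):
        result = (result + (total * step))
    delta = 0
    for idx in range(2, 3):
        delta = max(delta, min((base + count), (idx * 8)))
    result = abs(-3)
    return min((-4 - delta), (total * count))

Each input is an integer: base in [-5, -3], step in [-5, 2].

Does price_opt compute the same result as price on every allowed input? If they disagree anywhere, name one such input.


There is a counterexample at base=-5, step=2: -6 on one side, -4 on the other.
price: total becomes 2; next count becomes -3; next result becomes 0; next at idx=0:; next result becomes 4; next delta becomes 0; next at idx=2:; next delta becomes 0; next result becomes 3; next final value -6
price_opt: total becomes 1; next (total < total) evaluates to false; next result becomes 0; next at idx=0:; next result becomes 2; next delta becomes 0; next at idx=2:; next delta becomes 0; next result becomes 3; next final value -4
verdict: not equivalent; witness: base=-5, step=2


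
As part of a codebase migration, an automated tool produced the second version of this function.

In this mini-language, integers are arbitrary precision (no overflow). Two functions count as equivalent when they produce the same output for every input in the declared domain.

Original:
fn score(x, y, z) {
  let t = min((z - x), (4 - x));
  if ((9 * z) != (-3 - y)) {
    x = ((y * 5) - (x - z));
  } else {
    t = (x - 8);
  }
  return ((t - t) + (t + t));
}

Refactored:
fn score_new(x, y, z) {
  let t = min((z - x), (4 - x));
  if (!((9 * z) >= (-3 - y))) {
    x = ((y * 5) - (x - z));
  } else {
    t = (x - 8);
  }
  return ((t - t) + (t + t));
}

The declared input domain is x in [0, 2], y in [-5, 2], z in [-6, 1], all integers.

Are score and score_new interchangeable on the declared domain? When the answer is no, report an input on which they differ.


x=0, y=-5, z=1 yields 2 from score but -16 from score_new.
verdict: not equivalent; witness: x=0, y=-5, z=1


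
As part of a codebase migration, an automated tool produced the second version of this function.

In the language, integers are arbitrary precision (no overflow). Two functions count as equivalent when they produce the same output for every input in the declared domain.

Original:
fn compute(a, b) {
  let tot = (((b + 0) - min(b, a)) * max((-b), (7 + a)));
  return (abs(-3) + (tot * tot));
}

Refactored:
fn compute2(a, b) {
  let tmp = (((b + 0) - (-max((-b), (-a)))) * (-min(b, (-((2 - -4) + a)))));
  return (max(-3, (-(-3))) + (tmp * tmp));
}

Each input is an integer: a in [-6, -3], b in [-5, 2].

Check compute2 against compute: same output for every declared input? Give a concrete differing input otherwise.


Not equivalent: a=-6, b=0 separates them (39 vs 3).
compute: tot := 6 | result 39
compute2: tmp := 0 | result 3
verdict: not equivalent; witness: a=-6, b=0


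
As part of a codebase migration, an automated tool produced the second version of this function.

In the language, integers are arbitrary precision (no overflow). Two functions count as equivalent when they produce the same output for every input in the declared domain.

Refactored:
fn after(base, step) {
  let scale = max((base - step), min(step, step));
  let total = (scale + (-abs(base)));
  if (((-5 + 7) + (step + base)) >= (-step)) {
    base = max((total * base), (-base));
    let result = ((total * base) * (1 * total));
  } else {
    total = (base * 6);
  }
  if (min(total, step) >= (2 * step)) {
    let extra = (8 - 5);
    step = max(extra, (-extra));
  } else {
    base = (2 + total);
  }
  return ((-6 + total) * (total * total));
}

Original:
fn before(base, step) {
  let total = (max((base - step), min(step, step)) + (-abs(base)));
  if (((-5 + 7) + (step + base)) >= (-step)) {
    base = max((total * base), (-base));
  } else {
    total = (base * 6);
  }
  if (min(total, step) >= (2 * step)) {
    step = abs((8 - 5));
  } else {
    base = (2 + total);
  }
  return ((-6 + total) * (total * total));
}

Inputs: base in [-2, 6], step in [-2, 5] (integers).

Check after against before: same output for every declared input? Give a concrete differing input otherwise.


Reading the diff, among the changes: constant usage differs, arithmetic usage differs, statement counts differ, min/max/abs usage differs, local variable names differ.
As a probe, take base=-2, step=3: before runs total=1, then (((-5 + 7) + (step + base)) >= (-step)) is true, then base=2, then (min(total, step) >= (2 * step)) is false, then base=3, then returns -5; after runs scale=3, then total=1, then (((-5 + 7) + (step + base)) >= (-step)) is true, then base=2, then result=2, then (min(total, step) >= (2 * step)) is false, then base=3, then returns -5; both end at -5.
An exhaustive pass over the 72 declared inputs shows identical outputs.
verdict: equivalent


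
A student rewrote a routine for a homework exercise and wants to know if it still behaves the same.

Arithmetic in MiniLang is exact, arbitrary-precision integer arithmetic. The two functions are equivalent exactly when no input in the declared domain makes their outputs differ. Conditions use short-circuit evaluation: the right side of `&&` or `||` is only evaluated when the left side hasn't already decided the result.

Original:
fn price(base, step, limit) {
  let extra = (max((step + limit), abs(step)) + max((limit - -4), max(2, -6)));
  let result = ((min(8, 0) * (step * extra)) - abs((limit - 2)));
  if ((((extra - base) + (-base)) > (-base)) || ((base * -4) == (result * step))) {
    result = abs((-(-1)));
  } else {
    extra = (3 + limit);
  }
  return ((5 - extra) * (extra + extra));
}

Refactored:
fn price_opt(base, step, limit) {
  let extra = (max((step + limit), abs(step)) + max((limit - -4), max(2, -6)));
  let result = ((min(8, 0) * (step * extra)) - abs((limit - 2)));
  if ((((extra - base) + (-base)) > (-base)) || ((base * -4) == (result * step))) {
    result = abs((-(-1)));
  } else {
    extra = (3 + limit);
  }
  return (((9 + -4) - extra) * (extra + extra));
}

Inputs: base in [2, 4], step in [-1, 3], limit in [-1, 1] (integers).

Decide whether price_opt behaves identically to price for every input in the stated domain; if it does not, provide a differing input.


Reading the diff, among the changes: arithmetic usage differs; and constant usage differs.
Spot check at base=3, step=3, limit=1 — price: extra=9, then result=-1, then ((((extra - base) + (-base)) > (-base)) || ((base * -4) == (result * step))) is true, then result=1, then returns -72. price_opt: extra=9, then result=-1, then ((((extra - base) + (-base)) > (-base)) || ((base * -4) == (result * step))) is true, then result=1, then returns -72. Both give -72.
Every one of the 45 inputs gives matching results.
verdict: equivalent


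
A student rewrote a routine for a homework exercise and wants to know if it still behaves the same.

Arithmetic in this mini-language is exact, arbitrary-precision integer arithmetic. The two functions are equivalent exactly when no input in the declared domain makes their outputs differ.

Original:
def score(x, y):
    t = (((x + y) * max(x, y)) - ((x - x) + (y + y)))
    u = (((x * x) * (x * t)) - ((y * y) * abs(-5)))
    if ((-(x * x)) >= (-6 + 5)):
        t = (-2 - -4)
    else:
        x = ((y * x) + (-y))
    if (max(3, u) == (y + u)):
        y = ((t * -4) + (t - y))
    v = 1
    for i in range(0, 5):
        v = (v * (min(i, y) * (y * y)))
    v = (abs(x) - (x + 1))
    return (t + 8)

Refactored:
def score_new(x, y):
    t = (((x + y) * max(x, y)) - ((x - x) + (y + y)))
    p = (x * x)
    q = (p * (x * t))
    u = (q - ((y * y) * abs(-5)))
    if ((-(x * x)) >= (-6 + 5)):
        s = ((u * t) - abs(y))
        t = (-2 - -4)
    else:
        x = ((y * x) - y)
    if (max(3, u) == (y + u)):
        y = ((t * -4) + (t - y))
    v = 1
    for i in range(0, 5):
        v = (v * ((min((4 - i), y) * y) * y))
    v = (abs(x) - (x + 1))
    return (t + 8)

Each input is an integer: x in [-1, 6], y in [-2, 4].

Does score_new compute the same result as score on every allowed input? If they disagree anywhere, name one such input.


Comparing the listings, the differences include: statement counts differ; also min/max/abs usage differs; also local variable names differ; also arithmetic usage differs; also constant usage differs.
One worked example (x=6, y=2) — score: t=44, then u=9484, then ((-(x * x)) >= (-6 + 5)) is false, then x=10, then (max(3, u) == (y + u)) is false, then v=1, then (i=0), then v=0, then (i=1), then v=0, then (i=2), then v=0, then (i=3), then v=0, then (i=4), then v=0, then v=-1, then returns 52; score_new: t=44, then p=36, then q=9504, then u=9484, then ((-(x * x)) >= (-6 + 5)) is false, then x=10, then (max(3, u) == (y + u)) is false, then v=1, then (i=0), then v=8, then (i=1), then v=64, then (i=2), then v=512, then (i=3), then v=2048, then (i=4), then v=0, then v=-1, then returns 52; agreement on 52.
Checked all 56 inputs in the declared domain: the outputs agree on every one.
verdict: equivalent
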